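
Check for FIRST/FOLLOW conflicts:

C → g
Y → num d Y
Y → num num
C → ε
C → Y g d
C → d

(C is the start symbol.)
A FIRST/FOLLOW conflict occurs when a non-terminal N has a nullable alternative N → β (β ⇒* ε) and another alternative N → α with FIRST(α) ∩ FOLLOW(N) ≠ ∅: on such a lookahead the parser cannot decide between expanding α and letting N vanish via β.

Nullable non-terminals: C.
FIRST sets used below: FIRST(Y) = { 'num' }

C: nullable alternative(s) C → ε; FOLLOW(C) = { $ }
  C → g: FIRST \ {ε} = { 'g' } — disjoint from FOLLOW(C)
  C → ε: FIRST \ {ε} = { } — this is the only nullable alternative, skip
  C → Y g d: FIRST \ {ε} = { 'num' } — disjoint from FOLLOW(C)
  C → d: FIRST \ {ε} = { 'd' } — disjoint from FOLLOW(C)

Y has no nullable alternative, so no FIRST/FOLLOW check is needed there.

No FIRST/FOLLOW conflicts found.

Answer: No FIRST/FOLLOW conflicts.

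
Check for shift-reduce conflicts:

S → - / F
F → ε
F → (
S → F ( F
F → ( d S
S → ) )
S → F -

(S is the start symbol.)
Augment with S' → S and build the canonical LR(0) collection (I0 = CLOSURE({[S' → . S]}), then GOTO on every symbol after a dot until no new states appear). It has 14 states:
  I0: { [F → . ( d S], [F → . (], [F → .], [S → . ) )], [S → . - / F], [S → . F ( F], [S → . F -], [S' → . S] }  — shift, reduce
  I1: { [F → ( . d S], [F → ( .] }  — shift, reduce
  I2: { [S → ) . )] }  — shift
  I3: { [S → - . / F] }  — shift
  I4: { [S → F . ( F], [S → F . -] }  — shift
  I5: { [S' → S .] }  — accept
  I6: { [F → . ( d S], [F → . (], [F → .], [S → F ( . F] }  — shift, reduce
  I7: { [S → F - .] }  — reduce
  I8: { [S → F ( F .] }  — reduce
  I9: { [F → . ( d S], [F → . (], [F → .], [S → - / . F] }  — shift, reduce
  I10: { [S → - / F .] }  — reduce
  I11: { [S → ) ) .] }  — reduce
  I12: { [F → ( d . S], [F → . ( d S], [F → . (], [F → .], [S → . ) )], [S → . - / F], [S → . F ( F], [S → . F -] }  — shift, reduce
  I13: { [F → ( d S .] }  — reduce

I0 contains reduce item [F → .] and shift items [F → . (], [F → . ( d S], [S → . ) )], [S → . - / F] — shift-reduce conflict.
I1 contains reduce item [F → ( .] and shift item [F → ( . d S] — shift-reduce conflict.
I6 contains reduce item [F → .] and shift items [F → . (], [F → . ( d S] — shift-reduce conflict.
I9 contains reduce item [F → .] and shift items [F → . (], [F → . ( d S] — shift-reduce conflict.
I12 contains reduce item [F → .] and shift items [F → . (], [F → . ( d S], [S → . ) )], [S → . - / F] — shift-reduce conflict.

Answer: Yes — I0: [F → .] vs [F → . (]; I1: [F → ( .] vs [F → ( . d S]; I6: [F → .] vs [F → . (]; I9: [F → .] vs [F → . (]; I12: [F → .] vs [F → . (]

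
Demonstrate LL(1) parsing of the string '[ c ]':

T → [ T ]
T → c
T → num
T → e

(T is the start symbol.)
Stack is shown with the top on the left.

Stack    Input    Action
------------------------
T $      [ c ] $  output T → [ T ]
[ T ] $  [ c ] $  match '['
T ] $    c ] $    output T → c
c ] $    c ] $    match 'c'
] $      ] $      match ']'
$        $        accept

The string is accepted.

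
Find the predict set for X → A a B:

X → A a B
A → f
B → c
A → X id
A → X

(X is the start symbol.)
PREDICT(X → A a B) = (FIRST(RHS) \ {ε}) ∪ (FOLLOW(X) if ε ∈ FIRST(RHS), i.e. RHS ⇒* ε)
FIRST(A) = { 'f' }
FIRST(A a B) = { 'f' }
ε ∉ FIRST(A a B), so FOLLOW(X) is not added.
PREDICT(X → A a B) = { 'f' }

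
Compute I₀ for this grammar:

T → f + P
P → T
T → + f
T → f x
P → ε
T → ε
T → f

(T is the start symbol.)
First, augment the grammar with T' → T
I₀ = CLOSURE({ [T' → . T] }):
  [T' → . T] has the dot before T: add [T → . f + P], [T → . + f], [T → . f x], [T → .], [T → . f]
No further items can be added.

I₀ = { [T → . + f], [T → . f + P], [T → . f x], [T → . f], [T → .], [T' → . T] }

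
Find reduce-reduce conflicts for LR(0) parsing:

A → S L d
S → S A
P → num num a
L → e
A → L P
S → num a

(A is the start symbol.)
No reduce-reduce conflicts

A reduce-reduce conflict occurs when an LR(0) state has two complete items [A → α .] and [B → β .] — both call for a reduction, and with no lookahead the parser cannot choose between them.

Augment with A' → A and build the canonical LR(0) collection (I0 = CLOSURE({[A' → . A]}), then GOTO on every symbol after a dot until no new states appear). It has 14 states:
  I0: { [A → . L P], [A → . S L d], [A' → . A], [L → . e], [S → . S A], [S → . num a] }  — shift
  I1: { [A' → A .] }  — accept
  I2: { [A → L . P], [P → . num num a] }  — shift
  I3: { [A → . L P], [A → . S L d], [A → S . L d], [L → . e], [S → . S A], [S → . num a], [S → S . A] }  — shift
  I4: { [L → e .] }  — reduce
  I5: { [S → num . a] }  — shift
  I6: { [S → num a .] }  — reduce
  I7: { [S → S A .] }  — reduce
  I8: { [A → L . P], [A → S L . d], [P → . num num a] }  — shift
  I9: { [A → L P .] }  — reduce
  I10: { [A → S L d .] }  — reduce
  I11: { [P → num . num a] }  — shift
  I12: { [P → num num . a] }  — shift
  I13: { [P → num num a .] }  — reduce

No state contains more than one complete item.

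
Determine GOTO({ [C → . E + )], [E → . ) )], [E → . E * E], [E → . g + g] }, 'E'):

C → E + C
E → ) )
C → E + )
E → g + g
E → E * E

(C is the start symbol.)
{ [C → E . + )], [E → E . * E] }

GOTO(I, 'E') = CLOSURE({ [A → αX.β] : [A → α.Xβ] ∈ I, X = 'E' })

Items with dot before 'E', with the dot advanced:
  [C → . E + )] → [C → E . + )]
  [E → . E * E] → [E → E . * E]
Closure adds nothing (no advanced item has the dot before a non-terminal).

GOTO = { [C → E . + )], [E → E . * E] }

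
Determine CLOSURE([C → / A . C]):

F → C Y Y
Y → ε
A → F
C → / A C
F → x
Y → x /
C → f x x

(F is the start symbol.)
{ [C → . / A C], [C → . f x x], [C → / A . C] }

Start with: [C → / A . C]
  [C → / A . C] has the dot before C: add [C → . / A C], [C → . f x x]
No further items can be added.

CLOSURE = { [C → . / A C], [C → . f x x], [C → / A . C] }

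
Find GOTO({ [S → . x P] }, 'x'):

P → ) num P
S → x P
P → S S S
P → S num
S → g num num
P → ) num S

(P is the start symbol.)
{ [P → . ) num P], [P → . ) num S], [P → . S S S], [P → . S num], [S → . g num num], [S → . x P], [S → x . P] }

GOTO(I, 'x') = CLOSURE({ [A → αX.β] : [A → α.Xβ] ∈ I, X = 'x' })

Items with dot before 'x', with the dot advanced:
  [S → . x P] → [S → x . P]
Closure of the advanced items:
  [S → x . P] has the dot before P: add [P → . ) num P], [P → . S S S], [P → . S num], [P → . ) num S]
  [P → . S S S] has the dot before S: add [S → . x P], [S → . g num num]

GOTO = { [P → . ) num P], [P → . ) num S], [P → . S S S], [P → . S num], [S → . g num num], [S → . x P], [S → x . P] }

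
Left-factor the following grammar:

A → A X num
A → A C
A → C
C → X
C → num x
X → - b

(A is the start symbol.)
A → A A'
A' → X num
A' → C
A → C
C → X
C → num x
X → - b

Left-factoring transforms A → αβ₁ | αβ₂ into A → αA' and A' → β₁ | β₂
(α is the longest common prefix among the alternatives). Repeat until
no nonterminal has two alternatives with a common prefix.

Round 1: A has alternatives sharing prefix 'A'. Introduce A': A → A A'
  Add: A' → X num
  Add: A' → C

No remaining common prefixes — done.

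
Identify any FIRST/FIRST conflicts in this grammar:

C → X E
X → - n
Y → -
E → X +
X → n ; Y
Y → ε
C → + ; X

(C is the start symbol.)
No FIRST/FIRST conflicts.

A FIRST/FIRST conflict occurs when two productions N → α and N → β for the same non-terminal have FIRST(α) ∩ FIRST(β) ≠ ∅ (with ε ∈ FIRST of a nullable right-hand side, so two nullable alternatives also conflict).

FIRST sets of the non-terminals at (or reachable through a nullable prefix from) the front of some alternative:
  FIRST(X) = { '-', 'n' }

Productions for C:
  C → X E: FIRST = { '-', 'n' }
  C → + ; X: FIRST = { '+' }
Productions for X:
  X → - n: FIRST = { '-' }
  X → n ; Y: FIRST = { 'n' }
Productions for Y:
  Y → -: FIRST = { '-' }
  Y → ε: FIRST = { ε }
E has only one production, so no FIRST/FIRST conflict is possible there.

All alternatives of each non-terminal have pairwise disjoint FIRST sets.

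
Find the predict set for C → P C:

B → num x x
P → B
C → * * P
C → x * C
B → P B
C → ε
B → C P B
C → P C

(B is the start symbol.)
{ '*', 'num', 'x' }

PREDICT(C → P C) = (FIRST(RHS) \ {ε}) ∪ (FOLLOW(C) if ε ∈ FIRST(RHS), i.e. RHS ⇒* ε)
FIRST(P) = { '*', 'num', 'x' }
FIRST(P C) = { '*', 'num', 'x' }
ε ∉ FIRST(P C), so FOLLOW(C) is not added.
PREDICT(C → P C) = { '*', 'num', 'x' }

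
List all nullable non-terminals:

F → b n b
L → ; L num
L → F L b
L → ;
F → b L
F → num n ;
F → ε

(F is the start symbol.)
{ 'F' }

ε-productions: F → ε
So F is immediately nullable.
No further non-terminal can be added: every production for the remaining non-terminals contains a terminal or a non-nullable non-terminal.
Nullable = { 'F' }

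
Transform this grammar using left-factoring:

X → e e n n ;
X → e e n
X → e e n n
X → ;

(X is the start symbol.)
X → e e n X'
X' → n X''
X'' → ;
X'' → ε
X' → ε
X → ;

Left-factoring transforms A → αβ₁ | αβ₂ into A → αA' and A' → β₁ | β₂
(α is the longest common prefix among the alternatives). Repeat until
no nonterminal has two alternatives with a common prefix.

Round 1: X has alternatives sharing prefix 'e e n'. Introduce X': X → e e n X'
  Add: X' → n ;
  Add: X' → ε
  Add: X' → n

Round 2: X' has alternatives sharing prefix 'n'. Introduce X'': X' → n X''
  Add: X'' → ;
  Add: X'' → ε

No remaining common prefixes — done.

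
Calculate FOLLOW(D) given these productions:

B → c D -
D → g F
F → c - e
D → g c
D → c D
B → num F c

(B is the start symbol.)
{ '-' }

To compute FOLLOW(D), find every occurrence of D on a right-hand side N → α D β: add FIRST(β) \ {ε}, and if β is empty or nullable also add FOLLOW(N). Iterate to a fixed point.

In B → c D -: D is followed by '-', add FIRST('-') \ {ε} = { '-' }
In D → c D: D is at the end; this adds FOLLOW(D) to itself — nothing new

Taking the union: FOLLOW(D) = { '-' }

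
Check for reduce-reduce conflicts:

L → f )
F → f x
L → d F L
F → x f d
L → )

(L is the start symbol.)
Augment with L' → L and build the canonical LR(0) collection (I0 = CLOSURE({[L' → . L]}), then GOTO on every symbol after a dot until no new states appear). It has 13 states:
  I0: { [L → . )], [L → . d F L], [L → . f )], [L' → . L] }  — shift
  I1: { [L → ) .] }  — reduce
  I2: { [L' → L .] }  — accept
  I3: { [F → . f x], [F → . x f d], [L → d . F L] }  — shift
  I4: { [L → f . )] }  — shift
  I5: { [L → f ) .] }  — reduce
  I6: { [L → . )], [L → . d F L], [L → . f )], [L → d F . L] }  — shift
  I7: { [F → f . x] }  — shift
  I8: { [F → x . f d] }  — shift
  I9: { [F → x f . d] }  — shift
  I10: { [F → x f d .] }  — reduce
  I11: { [F → f x .] }  — reduce
  I12: { [L → d F L .] }  — reduce

No state contains more than one complete item.

Answer: No reduce-reduce conflicts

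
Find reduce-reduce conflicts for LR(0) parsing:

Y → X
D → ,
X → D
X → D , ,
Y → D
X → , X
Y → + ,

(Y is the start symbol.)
Yes — I3: [X → D .] vs [Y → D .]

Augment with Y' → Y and build the canonical LR(0) collection (I0 = CLOSURE({[Y' → . Y]}), then GOTO on every symbol after a dot until no new states appear). It has 11 states:
  I0: { [D → . ,], [X → . , X], [X → . D , ,], [X → . D], [Y → . + ,], [Y → . D], [Y → . X], [Y' → . Y] }  — shift
  I1: { [Y → + . ,] }  — shift
  I2: { [D → , .], [D → . ,], [X → , . X], [X → . , X], [X → . D , ,], [X → . D] }  — shift, reduce
  I3: { [X → D . , ,], [X → D .], [Y → D .] }  — shift, 2 reduces
  I4: { [Y → X .] }  — reduce
  I5: { [Y' → Y .] }  — accept
  I6: { [X → D , . ,] }  — shift
  I7: { [X → D , , .] }  — reduce
  I8: { [X → D . , ,], [X → D .] }  — shift, reduce
  I9: { [X → , X .] }  — reduce
  I10: { [Y → + , .] }  — reduce

I3 contains complete items [X → D .], [Y → D .] — reduce-reduce conflict.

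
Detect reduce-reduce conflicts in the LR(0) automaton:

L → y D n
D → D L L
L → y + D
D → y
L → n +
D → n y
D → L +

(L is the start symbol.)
A reduce-reduce conflict occurs when an LR(0) state has two complete items [A → α .] and [B → β .] — both call for a reduction, and with no lookahead the parser cannot choose between them.

Augment with L' → L and build the canonical LR(0) collection (I0 = CLOSURE({[L' → . L]}), then GOTO on every symbol after a dot until no new states appear). It has 16 states:
  I0: { [L → . n +], [L → . y + D], [L → . y D n], [L' → . L] }  — shift
  I1: { [L' → L .] }  — accept
  I2: { [L → n . +] }  — shift
  I3: { [D → . D L L], [D → . L +], [D → . n y], [D → . y], [L → . n +], [L → . y + D], [L → . y D n], [L → y . + D], [L → y . D n] }  — shift
  I4: { [D → . D L L], [D → . L +], [D → . n y], [D → . y], [L → . n +], [L → . y + D], [L → . y D n], [L → y + . D] }  — shift
  I5: { [D → D . L L], [L → . n +], [L → . y + D], [L → . y D n], [L → y D . n] }  — shift
  I6: { [D → L . +] }  — shift
  I7: { [D → n . y], [L → n . +] }  — shift
  I8: { [D → . D L L], [D → . L +], [D → . n y], [D → . y], [D → y .], [L → . n +], [L → . y + D], [L → . y D n], [L → y . + D], [L → y . D n] }  — shift, reduce
  I9: { [L → n + .] }  — reduce
  I10: { [D → n y .] }  — reduce
  I11: { [D → L + .] }  — reduce
  I12: { [D → D L . L], [L → . n +], [L → . y + D], [L → . y D n] }  — shift
  I13: { [L → n . +], [L → y D n .] }  — shift, reduce
  I14: { [D → D L L .] }  — reduce
  I15: { [D → D . L L], [L → . n +], [L → . y + D], [L → . y D n], [L → y + D .] }  — shift, reduce

No state contains more than one complete item.

Answer: No reduce-reduce conflicts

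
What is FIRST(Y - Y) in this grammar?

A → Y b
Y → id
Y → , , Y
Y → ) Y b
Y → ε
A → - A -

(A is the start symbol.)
FIRST sets of the non-terminals involved (from the grammar, by fixed-point iteration):
  FIRST(Y) = { ')', ',', 'id', ε }

To compute FIRST(Y - Y), process the symbols left to right:
Symbol Y is a non-terminal. Add FIRST(Y) \ {ε} = { ')', ',', 'id' }
Y is nullable (ε ∈ FIRST(Y)), continue to the next symbol.
Symbol - is a terminal. Add '-' and stop.
FIRST(Y - Y) = { ')', ',', '-', 'id' }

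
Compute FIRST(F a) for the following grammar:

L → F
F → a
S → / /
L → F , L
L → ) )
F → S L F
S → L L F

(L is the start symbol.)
FIRST sets of the non-terminals involved (from the grammar, by fixed-point iteration):
  FIRST(F) = { ')', '/', 'a' }

To compute FIRST(F a), process the symbols left to right:
Symbol F is a non-terminal. Add FIRST(F) \ {ε} = { ')', '/', 'a' }
F is not nullable (ε ∉ FIRST(F)), so stop here.
FIRST(F a) = { ')', '/', 'a' }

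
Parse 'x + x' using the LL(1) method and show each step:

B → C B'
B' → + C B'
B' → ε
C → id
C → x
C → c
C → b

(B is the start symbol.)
Stack is shown with the top on the left.

Stack     Input    Action
-------------------------
B $       x + x $  output B → C B'
C B' $    x + x $  output C → x
x B' $    x + x $  match 'x'
B' $      + x $    output B' → + C B'
+ C B' $  + x $    match '+'
C B' $    x $      output C → x
x B' $    x $      match 'x'
B' $      $        output B' → ε
$         $        accept

The string is accepted.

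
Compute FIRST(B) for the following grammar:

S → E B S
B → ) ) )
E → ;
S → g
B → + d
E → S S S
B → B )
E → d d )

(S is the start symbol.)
To compute FIRST(B), examine every production with B on the left-hand side, reading each right-hand side left to right until a non-nullable symbol is reached.

From B → ) ) ):
  - ')' is a terminal: add ')' and stop
From B → + d:
  - '+' is a terminal: add '+' and stop
From B → B ):
  - B is the symbol being defined: contributes nothing new
    B is not nullable, so stop

Collecting: FIRST(B) = { ')', '+' }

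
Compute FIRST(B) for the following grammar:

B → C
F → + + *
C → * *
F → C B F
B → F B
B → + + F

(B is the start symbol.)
FIRST sets of the other non-terminals involved (by the same procedure, iterated to a fixed point):
  FIRST(C) = { '*' }
  FIRST(F) = { '*', '+' }

From B → C:
  - C is a non-terminal: add FIRST(C) \ {ε} = { '*' }
    C is not nullable, so stop
From B → F B:
  - F is a non-terminal: add FIRST(F) \ {ε} = { '*', '+' }
    F is not nullable, so stop
From B → + + F:
  - '+' is a terminal: add '+' and stop

Collecting: FIRST(B) = { '*', '+' }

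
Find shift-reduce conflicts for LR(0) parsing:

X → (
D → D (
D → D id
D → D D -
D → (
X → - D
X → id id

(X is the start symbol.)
A shift-reduce conflict occurs when an LR(0) state has both:
  - a complete (reduce) item [A → α .] (dot at the end), and
  - a shift item [B → β . c γ] (dot before a terminal).

Augment with X' → X and build the canonical LR(0) collection (I0 = CLOSURE({[X' → . X]}), then GOTO on every symbol after a dot until no new states appear). It has 12 states:
  I0: { [X → . (], [X → . - D], [X → . id id], [X' → . X] }  — shift
  I1: { [X → ( .] }  — reduce
  I2: { [D → . (], [D → . D (], [D → . D D -], [D → . D id], [X → - . D] }  — shift
  I3: { [X' → X .] }  — accept
  I4: { [X → id . id] }  — shift
  I5: { [X → id id .] }  — reduce
  I6: { [D → ( .] }  — reduce
  I7: { [D → . (], [D → . D (], [D → . D D -], [D → . D id], [D → D . (], [D → D . D -], [D → D . id], [X → - D .] }  — shift, reduce
  I8: { [D → ( .], [D → D ( .] }  — 2 reduces
  I9: { [D → . (], [D → . D (], [D → . D D -], [D → . D id], [D → D . (], [D → D . D -], [D → D . id], [D → D D . -] }  — shift
  I10: { [D → D id .] }  — reduce
  I11: { [D → D D - .] }  — reduce

I7 contains reduce item [X → - D .] and shift items [D → . (], [D → D . (], [D → D . id] — shift-reduce conflict.

Answer: Yes — I7: [X → - D .] vs [D → . (]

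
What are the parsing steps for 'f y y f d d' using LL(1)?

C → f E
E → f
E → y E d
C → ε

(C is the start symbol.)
LL(1) parsing maintains a stack (initially the start symbol over $) and the input. At each step: if the stack top is a terminal, match it against the current input token; if it is a non-terminal N, replace it with the RHS of M[N, lookahead] (the unique production whose predict set contains the lookahead).

Stack is shown with the top on the left.

Stack      Input          Action
--------------------------------
C $        f y y f d d $  output C → f E
f E $      f y y f d d $  match 'f'
E $        y y f d d $    output E → y E d
y E d $    y y f d d $    match 'y'
E d $      y f d d $      output E → y E d
y E d d $  y f d d $      match 'y'
E d d $    f d d $        output E → f
f d d $    f d d $        match 'f'
d d $      d d $          match 'd'
d $        d $            match 'd'
$          $              accept

The string is accepted.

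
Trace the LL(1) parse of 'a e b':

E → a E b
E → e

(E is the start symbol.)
LL(1) parsing maintains a stack (initially the start symbol over $) and the input. At each step: if the stack top is a terminal, match it against the current input token; if it is a non-terminal N, replace it with the RHS of M[N, lookahead] (the unique production whose predict set contains the lookahead).

Stack is shown with the top on the left.

Stack    Input    Action
------------------------
E $      a e b $  output E → a E b
a E b $  a e b $  match 'a'
E b $    e b $    output E → e
e b $    e b $    match 'e'
b $      b $      match 'b'
$        $        accept

The string is accepted.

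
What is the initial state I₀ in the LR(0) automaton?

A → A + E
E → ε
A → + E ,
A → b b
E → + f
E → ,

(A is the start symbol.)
First, augment the grammar with A' → A
I₀ = CLOSURE({ [A' → . A] }):
  [A' → . A] has the dot before A: add [A → . A + E], [A → . + E ,], [A → . b b]
No further items can be added.

I₀ = { [A → . + E ,], [A → . A + E], [A → . b b], [A' → . A] }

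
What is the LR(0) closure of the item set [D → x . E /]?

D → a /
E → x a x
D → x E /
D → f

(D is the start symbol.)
{ [D → x . E /], [E → . x a x] }

Start with: [D → x . E /]
  [D → x . E /] has the dot before E: add [E → . x a x]
No further items can be added.

CLOSURE = { [D → x . E /], [E → . x a x] }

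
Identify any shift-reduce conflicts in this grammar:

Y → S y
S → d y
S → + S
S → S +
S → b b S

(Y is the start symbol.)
A shift-reduce conflict occurs when an LR(0) state has both:
  - a complete (reduce) item [A → α .] (dot at the end), and
  - a shift item [B → β . c γ] (dot before a terminal).

Augment with Y' → Y and build the canonical LR(0) collection (I0 = CLOSURE({[Y' → . Y]}), then GOTO on every symbol after a dot until no new states appear). It has 12 states:
  I0: { [S → . + S], [S → . S +], [S → . b b S], [S → . d y], [Y → . S y], [Y' → . Y] }  — shift
  I1: { [S → + . S], [S → . + S], [S → . S +], [S → . b b S], [S → . d y] }  — shift
  I2: { [S → S . +], [Y → S . y] }  — shift
  I3: { [Y' → Y .] }  — accept
  I4: { [S → b . b S] }  — shift
  I5: { [S → d . y] }  — shift
  I6: { [S → d y .] }  — reduce
  I7: { [S → . + S], [S → . S +], [S → . b b S], [S → . d y], [S → b b . S] }  — shift
  I8: { [S → S . +], [S → b b S .] }  — shift, reduce
  I9: { [S → S + .] }  — reduce
  I10: { [Y → S y .] }  — reduce
  I11: { [S → + S .], [S → S . +] }  — shift, reduce

I8 contains reduce item [S → b b S .] and shift item [S → S . +] — shift-reduce conflict.
I11 contains reduce item [S → + S .] and shift item [S → S . +] — shift-reduce conflict.

Answer: Yes — I8: [S → b b S .] vs [S → S . +]; I11: [S → + S .] vs [S → S . +]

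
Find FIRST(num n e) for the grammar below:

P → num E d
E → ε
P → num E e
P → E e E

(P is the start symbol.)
To compute FIRST(num n e), process the symbols left to right:
Symbol num is a terminal. Add 'num' and stop.
FIRST(num n e) = { 'num' }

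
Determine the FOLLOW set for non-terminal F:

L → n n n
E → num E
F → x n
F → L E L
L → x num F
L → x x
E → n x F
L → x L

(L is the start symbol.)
{ $, 'n', 'num', 'x' }

To compute FOLLOW(F), find every occurrence of F on a right-hand side N → α F β: add FIRST(β) \ {ε}, and if β is empty or nullable also add FOLLOW(N). Iterate to a fixed point.

In L → x num F: F is at the end, add FOLLOW(L)
In E → n x F: F is at the end, add FOLLOW(E)

The FOLLOW sets referred to above (computed the same way, to a fixed point):
  FOLLOW(L) = { $, 'n', 'num', 'x' }
  FOLLOW(E) = { 'n', 'x' }

Taking the union: FOLLOW(F) = { $, 'n', 'num', 'x' }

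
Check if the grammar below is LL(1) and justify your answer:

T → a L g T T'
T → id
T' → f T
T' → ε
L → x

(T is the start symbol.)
Relevant sets:
  FOLLOW(T') = { $, 'f' }

For T:
  PREDICT(T → a L g T T') = { 'a' }
  PREDICT(T → id) = { 'id' }
For T':
  PREDICT(T' → f T) = { 'f' }
  PREDICT(T' → ε) = { $, 'f' }
L has a single production, so nothing to check there.

Conflict found: Predict set conflict for T': { 'f' }
The grammar is NOT LL(1).

Answer: No. Predict set conflict for T': { 'f' }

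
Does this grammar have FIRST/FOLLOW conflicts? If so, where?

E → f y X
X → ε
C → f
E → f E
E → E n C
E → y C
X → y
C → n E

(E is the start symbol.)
A FIRST/FOLLOW conflict occurs when a non-terminal N has a nullable alternative N → β (β ⇒* ε) and another alternative N → α with FIRST(α) ∩ FOLLOW(N) ≠ ∅: on such a lookahead the parser cannot decide between expanding α and letting N vanish via β.

Nullable non-terminals: X.

X: nullable alternative(s) X → ε; FOLLOW(X) = { $, 'n' }
  X → ε: FIRST \ {ε} = { } — this is the only nullable alternative, skip
  X → y: FIRST \ {ε} = { 'y' } — disjoint from FOLLOW(X)

C, E have no nullable alternative, so no FIRST/FOLLOW check is needed there.

No FIRST/FOLLOW conflicts found.

Answer: No FIRST/FOLLOW conflicts.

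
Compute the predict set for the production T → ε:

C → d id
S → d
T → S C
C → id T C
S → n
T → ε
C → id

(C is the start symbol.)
{ 'd', 'id' }

PREDICT(T → ε) = (FIRST(RHS) \ {ε}) ∪ (FOLLOW(T) if ε ∈ FIRST(RHS), i.e. RHS ⇒* ε)
The right-hand side is ε (FIRST(ε) = { ε }), so the predict set is FOLLOW(T) = { 'd', 'id' }
PREDICT(T → ε) = { 'd', 'id' }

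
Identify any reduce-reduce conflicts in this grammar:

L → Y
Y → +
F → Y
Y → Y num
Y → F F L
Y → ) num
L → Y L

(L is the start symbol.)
A reduce-reduce conflict occurs when an LR(0) state has two complete items [A → α .] and [B → β .] — both call for a reduction, and with no lookahead the parser cannot choose between them.

Augment with L' → L and build the canonical LR(0) collection (I0 = CLOSURE({[L' → . L]}), then GOTO on every symbol after a dot until no new states appear). It has 12 states:
  I0: { [F → . Y], [L → . Y L], [L → . Y], [L' → . L], [Y → . ) num], [Y → . +], [Y → . F F L], [Y → . Y num] }  — shift
  I1: { [Y → ) . num] }  — shift
  I2: { [Y → + .] }  — reduce
  I3: { [F → . Y], [Y → . ) num], [Y → . +], [Y → . F F L], [Y → . Y num], [Y → F . F L] }  — shift
  I4: { [L' → L .] }  — accept
  I5: { [F → . Y], [F → Y .], [L → . Y L], [L → . Y], [L → Y . L], [L → Y .], [Y → . ) num], [Y → . +], [Y → . F F L], [Y → . Y num], [Y → Y . num] }  — shift, 2 reduces
  I6: { [L → Y L .] }  — reduce
  I7: { [Y → Y num .] }  — reduce
  I8: { [F → . Y], [L → . Y L], [L → . Y], [Y → . ) num], [Y → . +], [Y → . F F L], [Y → . Y num], [Y → F . F L], [Y → F F . L] }  — shift
  I9: { [F → Y .], [Y → Y . num] }  — shift, reduce
  I10: { [Y → F F L .] }  — reduce
  I11: { [Y → ) num .] }  — reduce

I5 contains complete items [F → Y .], [L → Y .] — reduce-reduce conflict.

Answer: Yes — I5: [F → Y .] vs [L → Y .]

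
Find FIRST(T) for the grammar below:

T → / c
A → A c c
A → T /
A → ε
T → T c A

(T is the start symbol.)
From T → / c:
  - '/' is a terminal: add '/' and stop
From T → T c A:
  - T is the symbol being defined: contributes nothing new
    T is not nullable, so stop

Collecting: FIRST(T) = { '/' }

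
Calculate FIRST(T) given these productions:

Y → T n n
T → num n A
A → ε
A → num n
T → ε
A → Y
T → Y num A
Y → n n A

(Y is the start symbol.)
{ 'n', 'num', ε }

To compute FIRST(T), examine every production with T on the left-hand side, reading each right-hand side left to right until a non-nullable symbol is reached.

FIRST sets of the other non-terminals involved (by the same procedure, iterated to a fixed point):
  FIRST(Y) = { 'n', 'num' }

From T → num n A:
  - num is a terminal: add 'num' and stop
From T → ε:
  - ε-production, so ε ∈ FIRST(T)
From T → Y num A:
  - Y is a non-terminal: add FIRST(Y) \ {ε} = { 'n', 'num' }
    Y is not nullable, so stop

Collecting: FIRST(T) = { 'n', 'num', ε }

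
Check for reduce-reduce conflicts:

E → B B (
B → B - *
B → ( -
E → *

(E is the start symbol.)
A reduce-reduce conflict occurs when an LR(0) state has two complete items [A → α .] and [B → β .] — both call for a reduction, and with no lookahead the parser cannot choose between them.

Augment with E' → E and build the canonical LR(0) collection (I0 = CLOSURE({[E' → . E]}), then GOTO on every symbol after a dot until no new states appear). It has 10 states:
  I0: { [B → . ( -], [B → . B - *], [E → . *], [E → . B B (], [E' → . E] }  — shift
  I1: { [B → ( . -] }  — shift
  I2: { [E → * .] }  — reduce
  I3: { [B → . ( -], [B → . B - *], [B → B . - *], [E → B . B (] }  — shift
  I4: { [E' → E .] }  — accept
  I5: { [B → B - . *] }  — shift
  I6: { [B → B . - *], [E → B B . (] }  — shift
  I7: { [E → B B ( .] }  — reduce
  I8: { [B → B - * .] }  — reduce
  I9: { [B → ( - .] }  — reduce

No state contains more than one complete item.

Answer: No reduce-reduce conflicts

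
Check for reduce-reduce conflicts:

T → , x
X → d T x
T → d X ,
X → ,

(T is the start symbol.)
A reduce-reduce conflict occurs when an LR(0) state has two complete items [A → α .] and [B → β .] — both call for a reduction, and with no lookahead the parser cannot choose between them.

Augment with T' → T and build the canonical LR(0) collection (I0 = CLOSURE({[T' → . T]}), then GOTO on every symbol after a dot until no new states appear). It has 11 states:
  I0: { [T → . , x], [T → . d X ,], [T' → . T] }  — shift
  I1: { [T → , . x] }  — shift
  I2: { [T' → T .] }  — accept
  I3: { [T → d . X ,], [X → . ,], [X → . d T x] }  — shift
  I4: { [X → , .] }  — reduce
  I5: { [T → d X . ,] }  — shift
  I6: { [T → . , x], [T → . d X ,], [X → d . T x] }  — shift
  I7: { [X → d T . x] }  — shift
  I8: { [X → d T x .] }  — reduce
  I9: { [T → d X , .] }  — reduce
  I10: { [T → , x .] }  — reduce

No state contains more than one complete item.

Answer: No reduce-reduce conflicts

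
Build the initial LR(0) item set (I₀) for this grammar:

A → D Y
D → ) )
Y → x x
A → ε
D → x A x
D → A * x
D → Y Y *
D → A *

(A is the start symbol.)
First, augment the grammar with A' → A
I₀ = CLOSURE({ [A' → . A] }):
  [A' → . A] has the dot before A: add [A → . D Y], [A → .]
  [A → . D Y] has the dot before D: add [D → . ) )], [D → . x A x], [D → . A * x], [D → . Y Y *], [D → . A *]
  [D → . Y Y *] has the dot before Y: add [Y → . x x]
No further items can be added.

I₀ = { [A → . D Y], [A → .], [A' → . A], [D → . ) )], [D → . A * x], [D → . A *], [D → . Y Y *], [D → . x A x], [Y → . x x] }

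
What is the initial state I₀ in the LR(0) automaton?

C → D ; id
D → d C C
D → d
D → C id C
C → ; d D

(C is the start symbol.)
{ [C → . ; d D], [C → . D ; id], [C' → . C], [D → . C id C], [D → . d C C], [D → . d] }

First, augment the grammar with C' → C
I₀ = CLOSURE({ [C' → . C] }):
  [C' → . C] has the dot before C: add [C → . D ; id], [C → . ; d D]
  [C → . D ; id] has the dot before D: add [D → . d C C], [D → . d], [D → . C id C]
No further items can be added.

I₀ = { [C → . ; d D], [C → . D ; id], [C' → . C], [D → . C id C], [D → . d C C], [D → . d] }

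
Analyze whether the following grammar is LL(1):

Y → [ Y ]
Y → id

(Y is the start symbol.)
Yes, the grammar is LL(1).

For Y:
  PREDICT(Y → '[' Y ']') = { '[' }
  PREDICT(Y → id) = { 'id' }

All predict sets are disjoint. The grammar IS LL(1).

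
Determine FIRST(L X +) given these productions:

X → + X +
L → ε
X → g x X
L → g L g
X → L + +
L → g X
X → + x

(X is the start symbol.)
FIRST sets of the non-terminals involved (from the grammar, by fixed-point iteration):
  FIRST(L) = { 'g', ε }
  FIRST(X) = { '+', 'g' }

To compute FIRST(L X +), process the symbols left to right:
Symbol L is a non-terminal. Add FIRST(L) \ {ε} = { 'g' }
L is nullable (ε ∈ FIRST(L)), continue to the next symbol.
Symbol X is a non-terminal. Add FIRST(X) \ {ε} = { '+', 'g' }
X is not nullable (ε ∉ FIRST(X)), so stop here.
FIRST(L X +) = { '+', 'g' }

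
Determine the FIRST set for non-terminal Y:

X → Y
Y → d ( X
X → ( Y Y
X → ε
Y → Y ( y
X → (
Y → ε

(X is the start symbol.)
From Y → d ( X:
  - d is a terminal: add 'd' and stop
From Y → Y ( y:
  - Y is the symbol being defined: contributes nothing new
    Y is nullable, so continue to the next symbol
  - '(' is a terminal: add '(' and stop
From Y → ε:
  - ε-production, so ε ∈ FIRST(Y)

Collecting: FIRST(Y) = { '(', 'd', ε }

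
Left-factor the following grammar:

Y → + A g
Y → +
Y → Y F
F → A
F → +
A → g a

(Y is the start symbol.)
Left-factoring transforms A → αβ₁ | αβ₂ into A → αA' and A' → β₁ | β₂
(α is the longest common prefix among the alternatives). Repeat until
no nonterminal has two alternatives with a common prefix.

Round 1: Y has alternatives sharing prefix '+'. Introduce Y': Y → + Y'
  Add: Y' → A g
  Add: Y' → ε

No remaining common prefixes — done.

Resulting grammar:
Y → + Y'
Y' → A g
Y' → ε
Y → Y F
F → A
F → +
A → g a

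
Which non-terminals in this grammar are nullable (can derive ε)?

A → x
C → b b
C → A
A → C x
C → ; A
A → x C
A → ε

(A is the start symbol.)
ε-productions: A → ε
So A is immediately nullable.
C → A: every symbol on the right is nullable, so C is nullable too.
Every non-terminal is now nullable.
Nullable = { 'A', 'C' }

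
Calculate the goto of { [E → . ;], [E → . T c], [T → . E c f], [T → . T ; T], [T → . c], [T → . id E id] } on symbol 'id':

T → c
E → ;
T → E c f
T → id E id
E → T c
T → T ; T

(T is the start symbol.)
{ [E → . ;], [E → . T c], [T → . E c f], [T → . T ; T], [T → . c], [T → . id E id], [T → id . E id] }

GOTO(I, 'id') = CLOSURE({ [A → αX.β] : [A → α.Xβ] ∈ I, X = 'id' })

Items with dot before 'id', with the dot advanced:
  [T → . id E id] → [T → id . E id]
Closure of the advanced items:
  [T → id . E id] has the dot before E: add [E → . ;], [E → . T c]
  [E → . T c] has the dot before T: add [T → . c], [T → . E c f], [T → . id E id], [T → . T ; T]

GOTO = { [E → . ;], [E → . T c], [T → . E c f], [T → . T ; T], [T → . c], [T → . id E id], [T → id . E id] }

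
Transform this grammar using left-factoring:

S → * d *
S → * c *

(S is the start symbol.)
S → * S'
S' → d *
S' → c *

Left-factoring transforms A → αβ₁ | αβ₂ into A → αA' and A' → β₁ | β₂
(α is the longest common prefix among the alternatives). Repeat until
no nonterminal has two alternatives with a common prefix.

Round 1: S has alternatives sharing prefix '*'. Introduce S': S → * S'
  Add: S' → d *
  Add: S' → c *

No remaining common prefixes — done.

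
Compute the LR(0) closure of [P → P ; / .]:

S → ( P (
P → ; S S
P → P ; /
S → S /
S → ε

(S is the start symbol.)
{ [P → P ; / .] }

To compute CLOSURE, for each item [A → α.Bβ] where B is a non-terminal, add [B → .γ] for all productions B → γ; repeat for the newly added items until nothing changes.

Start with: [P → P ; / .]
The dot is at the end, so nothing is added.

CLOSURE = { [P → P ; / .] }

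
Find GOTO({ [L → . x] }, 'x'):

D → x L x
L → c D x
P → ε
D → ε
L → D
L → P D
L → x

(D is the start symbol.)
{ [L → x .] }

GOTO(I, 'x') = CLOSURE({ [A → αX.β] : [A → α.Xβ] ∈ I, X = 'x' })

Items with dot before 'x', with the dot advanced:
  [L → . x] → [L → x .]
Closure adds nothing (no advanced item has the dot before a non-terminal).

GOTO = { [L → x .] }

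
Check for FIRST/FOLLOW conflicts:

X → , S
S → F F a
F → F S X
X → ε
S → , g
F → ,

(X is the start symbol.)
Nullable non-terminals: X.

X: nullable alternative(s) X → ε; FOLLOW(X) = { $, ',', 'a' }
  X → , S: FIRST \ {ε} = { ',' } — overlaps FOLLOW(X) on { ',' }: CONFLICT
  X → ε: FIRST \ {ε} = { } — this is the only nullable alternative, skip

F, S have no nullable alternative, so no FIRST/FOLLOW check is needed there.

So the grammar has 1 FIRST/FOLLOW conflict (marked CONFLICT above).

Answer: Yes. X → ',' S with FOLLOW(X) on { ',' }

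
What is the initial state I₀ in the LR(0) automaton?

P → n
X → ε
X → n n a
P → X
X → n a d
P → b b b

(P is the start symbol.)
First, augment the grammar with P' → P
I₀ = CLOSURE({ [P' → . P] }):
  [P' → . P] has the dot before P: add [P → . n], [P → . X], [P → . b b b]
  [P → . X] has the dot before X: add [X → .], [X → . n n a], [X → . n a d]
No further items can be added.

I₀ = { [P → . X], [P → . b b b], [P → . n], [P' → . P], [X → . n a d], [X → . n n a], [X → .] }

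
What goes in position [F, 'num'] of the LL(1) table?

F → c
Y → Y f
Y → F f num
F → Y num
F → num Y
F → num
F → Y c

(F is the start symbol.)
To find M[F, 'num'], we find productions for F where 'num' is in the predict set (PREDICT(N → α) = (FIRST(α) \ {ε}) ∪ (FOLLOW(N) if α ⇒* ε)).

Relevant sets:
  FIRST(Y) = { 'c', 'num' }

F → c: PREDICT = { 'c' }
F → Y num: PREDICT = { 'c', 'num' }
  'num' is in predict set, so this production goes in M[F, 'num']
F → num Y: PREDICT = { 'num' }
  'num' is in predict set, so this production goes in M[F, 'num']
F → num: PREDICT = { 'num' }
  'num' is in predict set, so this production goes in M[F, 'num']
F → Y c: PREDICT = { 'c', 'num' }
  'num' is in predict set, so this production goes in M[F, 'num']

M[F, 'num'] = F → Y num, F → num Y, F → num, F → Y c  (a multiply-defined cell — the grammar is not LL(1))

Answer: F → Y num, F → num Y, F → num, F → Y c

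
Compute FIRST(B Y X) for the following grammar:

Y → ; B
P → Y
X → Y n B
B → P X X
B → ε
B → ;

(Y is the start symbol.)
FIRST sets of the non-terminals involved (from the grammar, by fixed-point iteration):
  FIRST(B) = { ';', ε }
  FIRST(Y) = { ';' }

To compute FIRST(B Y X), process the symbols left to right:
Symbol B is a non-terminal. Add FIRST(B) \ {ε} = { ';' }
B is nullable (ε ∈ FIRST(B)), continue to the next symbol.
Symbol Y is a non-terminal. Add FIRST(Y) \ {ε} = { ';' }
Y is not nullable (ε ∉ FIRST(Y)), so stop here.
FIRST(B Y X) = { ';' }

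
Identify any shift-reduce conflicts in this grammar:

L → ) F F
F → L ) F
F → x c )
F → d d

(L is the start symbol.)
No shift-reduce conflicts

A shift-reduce conflict occurs when an LR(0) state has both:
  - a complete (reduce) item [A → α .] (dot at the end), and
  - a shift item [B → β . c γ] (dot before a terminal).

Augment with L' → L and build the canonical LR(0) collection (I0 = CLOSURE({[L' → . L]}), then GOTO on every symbol after a dot until no new states appear). It has 13 states:
  I0: { [L → . ) F F], [L' → . L] }  — shift
  I1: { [F → . L ) F], [F → . d d], [F → . x c )], [L → ) . F F], [L → . ) F F] }  — shift
  I2: { [L' → L .] }  — accept
  I3: { [F → . L ) F], [F → . d d], [F → . x c )], [L → ) F . F], [L → . ) F F] }  — shift
  I4: { [F → L . ) F] }  — shift
  I5: { [F → d . d] }  — shift
  I6: { [F → x . c )] }  — shift
  I7: { [F → x c . )] }  — shift
  I8: { [F → x c ) .] }  — reduce
  I9: { [F → d d .] }  — reduce
  I10: { [F → . L ) F], [F → . d d], [F → . x c )], [F → L ) . F], [L → . ) F F] }  — shift
  I11: { [F → L ) F .] }  — reduce
  I12: { [L → ) F F .] }  — reduce

No state contains both a complete item and a shift item.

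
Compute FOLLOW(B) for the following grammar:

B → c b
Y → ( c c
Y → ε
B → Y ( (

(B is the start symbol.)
{ $ }

To compute FOLLOW(B), find every occurrence of B on a right-hand side N → α B β: add FIRST(β) \ {ε}, and if β is empty or nullable also add FOLLOW(N). Iterate to a fixed point.

B is the start symbol, so $ ∈ FOLLOW(B).
B does not occur on any right-hand side.

Taking the union: FOLLOW(B) = { $ }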